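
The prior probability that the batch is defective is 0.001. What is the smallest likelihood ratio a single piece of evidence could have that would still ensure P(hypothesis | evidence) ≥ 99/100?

Prior odds = 0.001/0.999 = 1/999.
Target odds = 0.99/0.01 = 99.
Required Bayes factor = 99 ÷ (1/999) = 98901.

98901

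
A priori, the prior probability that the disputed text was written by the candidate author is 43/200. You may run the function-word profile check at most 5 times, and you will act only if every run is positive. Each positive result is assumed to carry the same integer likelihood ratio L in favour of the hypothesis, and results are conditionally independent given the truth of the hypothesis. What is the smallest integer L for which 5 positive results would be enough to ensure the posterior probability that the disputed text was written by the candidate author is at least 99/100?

4

Prior odds = 0.215/0.785 = 43/157.
Target odds = 0.99/0.01 = 99.
Need L⁵ ≥ 99 ÷ (43/157) = 15543/43.
3⁵ = 243 < 15543/43 ≤ 1024 = 4⁵, so L = 4.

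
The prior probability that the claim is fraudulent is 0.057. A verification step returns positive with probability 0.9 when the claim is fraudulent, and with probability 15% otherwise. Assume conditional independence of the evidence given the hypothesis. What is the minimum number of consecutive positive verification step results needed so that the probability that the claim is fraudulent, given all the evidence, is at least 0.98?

4

Prior odds: 0.057 ÷ 0.943 = 57/943.
Likelihood ratio of a positive result = 0.9/0.15 = 6.
Target posterior odds = 0.98/0.02 = 49.
Require 6ⁿ ≥ 49 ÷ (57/943) = 46207/57.
6³ = 216 falls short of 46207/57 but 6⁴ = 1296 reaches it, so n = 4.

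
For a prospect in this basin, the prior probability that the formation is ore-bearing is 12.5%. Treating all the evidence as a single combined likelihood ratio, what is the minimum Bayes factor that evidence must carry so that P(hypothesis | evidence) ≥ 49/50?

343

Prior odds = 0.125/0.875 = 1/7.
Target odds = 0.98/0.02 = 49.
Required Bayes factor = 49 ÷ (1/7) = 343.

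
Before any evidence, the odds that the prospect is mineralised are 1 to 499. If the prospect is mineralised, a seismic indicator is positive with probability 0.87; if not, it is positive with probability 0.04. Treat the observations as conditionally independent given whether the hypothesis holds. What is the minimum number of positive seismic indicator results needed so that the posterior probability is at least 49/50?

Prior odds = 1/499.
Likelihood ratio of a positive = 0.87/0.04 = 21.75.
Target odds: 0.98 ÷ 0.02 = 49.
Need (1/499) × 21.75ⁿ ≥ 49, i.e. 21.75ⁿ ≥ 24451.
21.75³ = 658503/64 falls short of 24451 but 21.75⁴ = 57289761/256 reaches it, so n = 4.

4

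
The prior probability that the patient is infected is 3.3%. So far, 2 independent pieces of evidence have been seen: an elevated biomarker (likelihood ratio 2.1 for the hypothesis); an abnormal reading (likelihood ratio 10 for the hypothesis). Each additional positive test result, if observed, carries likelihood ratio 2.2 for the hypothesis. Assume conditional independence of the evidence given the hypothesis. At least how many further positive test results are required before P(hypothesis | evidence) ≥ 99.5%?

Prior odds = 0.033/0.967 = 33/967.
Combined Bayes factor of the evidence already in hand = 2.1 × 10 = 21.
Odds after that evidence = (33/967) × 21 = 693/967.
Target odds = 0.995/0.005 = 199.
Need 2.2ⁿ ≥ 199 ÷ (693/967) = 192433/693.
2.2⁷ = 19487171/78125 falls short of 192433/693 but 2.2⁸ = 214358881/390625 reaches it, so n = 8.

8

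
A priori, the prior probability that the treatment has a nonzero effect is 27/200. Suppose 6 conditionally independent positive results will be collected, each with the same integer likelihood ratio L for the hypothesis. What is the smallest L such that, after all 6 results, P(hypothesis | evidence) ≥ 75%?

2

Prior odds = 0.135/0.865 = 27/173.
Target odds = 0.75/0.25 = 3.
Need L⁶ ≥ 3 ÷ (27/173) = 173/9.
1⁶ = 1 < 173/9 ≤ 64 = 2⁶, so L = 2.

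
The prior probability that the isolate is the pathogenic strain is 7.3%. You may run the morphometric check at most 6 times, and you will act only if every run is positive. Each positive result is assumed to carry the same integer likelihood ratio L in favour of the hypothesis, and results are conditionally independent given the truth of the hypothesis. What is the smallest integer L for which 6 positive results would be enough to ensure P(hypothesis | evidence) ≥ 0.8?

2

Prior odds = 0.073/0.927 = 73/927.
Target odds = 0.8/0.2 = 4.
Need L⁶ ≥ 4 ÷ (73/927) = 3708/73.
1⁶ = 1 < 3708/73 ≤ 64 = 2⁶, so L = 2.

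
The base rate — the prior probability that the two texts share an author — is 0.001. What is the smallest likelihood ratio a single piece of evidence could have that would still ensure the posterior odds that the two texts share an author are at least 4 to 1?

Prior odds = 0.001/0.999 = 1/999.
Target odds = 4.
Required Bayes factor = 4 ÷ (1/999) = 3996.

3996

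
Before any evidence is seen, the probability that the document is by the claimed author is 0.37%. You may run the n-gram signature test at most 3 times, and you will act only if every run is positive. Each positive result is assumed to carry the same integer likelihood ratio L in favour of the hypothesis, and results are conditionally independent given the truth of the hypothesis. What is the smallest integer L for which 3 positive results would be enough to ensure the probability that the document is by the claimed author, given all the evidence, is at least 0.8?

11

Prior odds = 0.0037/0.9963 = 37/9963.
Target odds = 0.8/0.2 = 4.
Need L³ ≥ 4 ÷ (37/9963) = 39852/37.
10³ = 1000 < 39852/37 ≤ 1331 = 11³, so L = 11.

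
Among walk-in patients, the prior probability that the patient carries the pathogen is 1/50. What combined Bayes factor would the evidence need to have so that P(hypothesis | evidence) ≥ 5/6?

245

Prior odds = 0.02/0.98 = 1/49.
Target odds = (5/6)/(1/6) = 5.
Required Bayes factor = 5 ÷ (1/49) = 245.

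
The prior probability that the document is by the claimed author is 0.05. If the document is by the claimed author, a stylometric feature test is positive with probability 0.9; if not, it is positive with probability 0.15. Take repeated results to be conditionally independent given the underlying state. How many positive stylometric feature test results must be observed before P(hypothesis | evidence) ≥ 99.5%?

5

Prior odds = 0.05/0.95 = 1/19.
Likelihood ratio of a positive = 0.9/0.15 = 6.
Target posterior odds = 0.995/0.005 = 199.
Require 6ⁿ ≥ 199 ÷ (1/19) = 3781.
6⁴ = 1296 falls short of 3781 but 6⁵ = 7776 reaches it, so n = 5.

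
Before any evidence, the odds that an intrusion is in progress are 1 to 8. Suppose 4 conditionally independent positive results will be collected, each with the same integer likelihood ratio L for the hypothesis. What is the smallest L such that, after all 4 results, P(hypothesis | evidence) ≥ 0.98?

Prior odds = 0.125.
Target odds = 0.98/0.02 = 49.
Need L⁴ ≥ 49 ÷ 0.125 = 392.
4⁴ = 256 < 392 ≤ 625 = 5⁴, so L = 5.

5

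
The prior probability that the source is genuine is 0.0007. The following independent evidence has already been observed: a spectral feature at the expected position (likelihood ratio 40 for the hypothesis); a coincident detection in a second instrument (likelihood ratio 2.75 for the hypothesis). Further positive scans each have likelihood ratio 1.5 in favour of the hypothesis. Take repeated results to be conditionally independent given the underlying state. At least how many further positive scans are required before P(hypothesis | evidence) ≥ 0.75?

10

Prior odds = 0.0007/0.9993 = 7/9993.
Combined Bayes factor of the evidence already in hand = 40 × 2.75 = 110.
Odds after that evidence = (7/9993) × 110 = 770/9993.
Target odds = 0.75/0.25 = 3.
Need 1.5ⁿ ≥ 3 ÷ (770/9993) = 29979/770.
1.5⁹ = 19683/512 falls short of 29979/770 but 1.5¹⁰ = 59049/1024 reaches it, so n = 10.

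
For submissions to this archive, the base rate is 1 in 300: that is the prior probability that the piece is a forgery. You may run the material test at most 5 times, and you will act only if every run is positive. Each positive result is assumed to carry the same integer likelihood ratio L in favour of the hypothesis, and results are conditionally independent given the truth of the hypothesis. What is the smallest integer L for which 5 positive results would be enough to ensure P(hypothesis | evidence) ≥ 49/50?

7

Prior odds = (1/300)/(299/300) = 1/299.
Target odds = 0.98/0.02 = 49.
Need L⁵ ≥ 49 ÷ (1/299) = 14651.
6⁵ = 7776 < 14651 ≤ 16807 = 7⁵, so L = 7.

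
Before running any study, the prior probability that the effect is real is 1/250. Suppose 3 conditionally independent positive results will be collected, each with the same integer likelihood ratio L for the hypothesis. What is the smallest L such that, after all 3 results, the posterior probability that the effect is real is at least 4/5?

10

Prior odds = 0.004/0.996 = 1/249.
Target odds = 0.8/0.2 = 4.
Need L³ ≥ 4 ÷ (1/249) = 996.
9³ = 729 < 996 ≤ 1000 = 10³, so L = 10.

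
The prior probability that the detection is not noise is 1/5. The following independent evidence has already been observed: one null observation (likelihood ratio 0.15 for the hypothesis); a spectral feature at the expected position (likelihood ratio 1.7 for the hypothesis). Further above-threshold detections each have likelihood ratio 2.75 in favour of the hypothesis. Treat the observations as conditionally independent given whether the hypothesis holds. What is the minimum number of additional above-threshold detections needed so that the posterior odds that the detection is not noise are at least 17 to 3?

Prior odds = 0.2/0.8 = 0.25.
Combined Bayes factor of the evidence already in hand = 0.15 × 1.7 = 0.255.
Odds after that evidence = 0.25 × 0.255 = 0.06375.
Target odds = 17/3.
Need 2.75ⁿ ≥ 17/3 ÷ 0.06375 = 800/9.
2.75⁴ = 57.19140625 falls short of 800/9 but 2.75⁵ = 161051/1024 reaches it, so n = 5.

5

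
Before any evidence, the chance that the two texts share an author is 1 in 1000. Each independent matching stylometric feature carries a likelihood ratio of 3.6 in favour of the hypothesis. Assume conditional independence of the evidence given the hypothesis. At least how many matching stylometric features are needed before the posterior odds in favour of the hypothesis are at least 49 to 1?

9

Prior odds = 0.001/0.999 = 1/999.
Likelihood ratio per matching stylometric feature = 3.6.
Target odds = 49.
Require 3.6ⁿ ≥ 49 ÷ (1/999) = 48951.
3.6⁸ ≈28211.1 falls short of 48951 but 3.6⁹ ≈101560 reaches it, so n = 9.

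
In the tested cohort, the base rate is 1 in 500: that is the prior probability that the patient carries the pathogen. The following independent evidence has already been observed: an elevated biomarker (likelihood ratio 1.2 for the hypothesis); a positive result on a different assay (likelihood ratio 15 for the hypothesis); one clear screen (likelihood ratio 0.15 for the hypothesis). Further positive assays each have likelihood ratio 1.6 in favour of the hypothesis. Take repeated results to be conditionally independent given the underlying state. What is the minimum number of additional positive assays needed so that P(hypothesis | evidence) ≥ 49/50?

Prior odds = 0.002/0.998 = 1/499.
Combined Bayes factor of the evidence already in hand = 1.2 × 15 × 0.15 = 2.7.
Odds after that evidence = (1/499) × 2.7 = 27/4990.
Target odds = 0.98/0.02 = 49.
Need 1.6ⁿ ≥ 49 ÷ (27/4990) = 244510/27.
1.6¹⁹ ≈7555.79 falls short of 244510/27 but 1.6²⁰ ≈12089.3 reaches it, so n = 20.

20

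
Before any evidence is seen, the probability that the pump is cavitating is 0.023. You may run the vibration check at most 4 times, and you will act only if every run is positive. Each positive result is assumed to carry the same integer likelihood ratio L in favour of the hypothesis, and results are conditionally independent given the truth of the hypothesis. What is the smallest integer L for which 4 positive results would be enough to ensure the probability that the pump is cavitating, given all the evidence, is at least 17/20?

Prior odds = 0.023/0.977 = 23/977.
Target odds = 0.85/0.15 = 17/3.
Need L⁴ ≥ 17/3 ÷ (23/977) = 16609/69.
3⁴ = 81 < 16609/69 ≤ 256 = 4⁴, so L = 4.

4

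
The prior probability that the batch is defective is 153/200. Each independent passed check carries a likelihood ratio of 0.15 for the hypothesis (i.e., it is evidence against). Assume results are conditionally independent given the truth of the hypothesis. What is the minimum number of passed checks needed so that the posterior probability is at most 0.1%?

5

Prior odds: 0.765 ÷ 0.235 = 153/47.
Likelihood ratio per passed check = 0.15.
Target odds: 0.001 ÷ 0.999 = 1/999.
Require 0.15ⁿ ≤ 1/999 ÷ (153/47) = 47/152847.
0.15⁴ = 81/160000 is still above 47/152847 but 0.15⁵ = 243/3200000 is at or below it, so n = 5.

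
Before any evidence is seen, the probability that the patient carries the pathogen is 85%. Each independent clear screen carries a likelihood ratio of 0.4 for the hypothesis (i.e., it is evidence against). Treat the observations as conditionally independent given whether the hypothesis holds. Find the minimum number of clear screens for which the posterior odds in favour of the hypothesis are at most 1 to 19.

Prior odds: 0.85 ÷ 0.15 = 17/3.
Likelihood ratio per clear screen = 0.4.
Target odds = 1/19.
Need (17/3) × 0.4ⁿ ≤ 1/19, i.e. 0.4ⁿ ≤ 3/323.
0.4⁵ = 0.01024 is still above 3/323 but 0.4⁶ = 64/15625 is at or below it, so n = 6.

6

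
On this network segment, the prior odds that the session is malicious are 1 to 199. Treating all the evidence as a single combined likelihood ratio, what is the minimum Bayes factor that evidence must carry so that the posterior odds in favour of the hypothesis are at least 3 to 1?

597

Prior odds = 1/199.
Target odds = 3.
Required Bayes factor = 3 ÷ (1/199) = 597.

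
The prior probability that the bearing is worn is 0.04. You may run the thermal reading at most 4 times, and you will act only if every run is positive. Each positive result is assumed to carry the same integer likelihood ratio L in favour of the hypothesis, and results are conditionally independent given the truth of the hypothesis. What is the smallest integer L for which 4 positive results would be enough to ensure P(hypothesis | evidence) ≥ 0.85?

4

Prior odds = 0.04/0.96 = 1/24.
Target odds = 0.85/0.15 = 17/3.
Need L⁴ ≥ 17/3 ÷ (1/24) = 136.
3⁴ = 81 < 136 ≤ 256 = 4⁴, so L = 4.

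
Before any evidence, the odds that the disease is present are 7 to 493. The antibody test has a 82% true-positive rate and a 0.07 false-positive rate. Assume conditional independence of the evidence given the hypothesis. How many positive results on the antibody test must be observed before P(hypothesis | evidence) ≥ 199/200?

Prior odds = 7/493.
Likelihood ratio of a positive result = 0.82/0.07 = 82/7.
Target posterior odds = 0.995/0.005 = 199.
Require (82/7)ⁿ ≥ 199 ÷ (7/493) = 98107/7.
(82/7)³ = 551368/343 falls short of 98107/7 but (82/7)⁴ = 45212176/2401 reaches it, so n = 4.

4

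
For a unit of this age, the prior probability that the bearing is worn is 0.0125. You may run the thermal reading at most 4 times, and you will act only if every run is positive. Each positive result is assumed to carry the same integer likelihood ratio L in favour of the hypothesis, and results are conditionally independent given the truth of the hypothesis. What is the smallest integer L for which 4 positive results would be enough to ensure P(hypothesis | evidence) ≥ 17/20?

Prior odds = 0.0125/0.9875 = 1/79.
Target odds = 0.85/0.15 = 17/3.
Need L⁴ ≥ 17/3 ÷ (1/79) = 1343/3.
4⁴ = 256 < 1343/3 ≤ 625 = 5⁴, so L = 5.

5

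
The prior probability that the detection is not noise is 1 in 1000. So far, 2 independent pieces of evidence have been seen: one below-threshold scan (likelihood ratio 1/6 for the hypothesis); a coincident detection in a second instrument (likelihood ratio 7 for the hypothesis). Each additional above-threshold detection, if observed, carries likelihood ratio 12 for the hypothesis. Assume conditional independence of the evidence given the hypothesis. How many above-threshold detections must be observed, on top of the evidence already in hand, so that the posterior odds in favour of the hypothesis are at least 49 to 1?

5

Prior odds = 0.001/0.999 = 1/999.
Combined Bayes factor of the evidence already in hand = (1/6) × 7 = 7/6.
Odds after that evidence = (1/999) × 7/6 = 7/5994.
Target odds = 49.
Need 12ⁿ ≥ 49 ÷ (7/5994) = 41958.
12⁴ = 20736 falls short of 41958 but 12⁵ = 248832 reaches it, so n = 5.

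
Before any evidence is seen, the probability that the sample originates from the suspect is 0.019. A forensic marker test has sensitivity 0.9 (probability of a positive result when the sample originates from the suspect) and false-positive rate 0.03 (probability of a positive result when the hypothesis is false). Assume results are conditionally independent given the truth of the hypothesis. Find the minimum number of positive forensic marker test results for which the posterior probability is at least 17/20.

Prior odds: 0.019 ÷ 0.981 = 19/981.
Likelihood ratio of a positive result = 0.9/0.03 = 30.
Target odds: 0.85 ÷ 0.15 = 17/3.
Require 30ⁿ ≥ 17/3 ÷ (19/981) = 5559/19.
30¹ = 30 falls short of 5559/19 but 30² = 900 reaches it, so n = 2.

2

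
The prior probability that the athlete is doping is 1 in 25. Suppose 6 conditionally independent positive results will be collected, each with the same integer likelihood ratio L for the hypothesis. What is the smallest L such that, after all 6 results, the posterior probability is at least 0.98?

Prior odds = 0.04/0.96 = 1/24.
Target odds = 0.98/0.02 = 49.
Need L⁶ ≥ 49 ÷ (1/24) = 1176.
3⁶ = 729 < 1176 ≤ 4096 = 4⁶, so L = 4.

4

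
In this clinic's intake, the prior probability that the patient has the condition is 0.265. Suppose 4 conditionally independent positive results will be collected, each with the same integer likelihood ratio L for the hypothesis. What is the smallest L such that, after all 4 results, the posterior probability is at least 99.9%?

8

Prior odds = 0.265/0.735 = 53/147.
Target odds = 0.999/0.001 = 999.
Need L⁴ ≥ 999 ÷ (53/147) = 146853/53.
7⁴ = 2401 < 146853/53 ≤ 4096 = 8⁴, so L = 8.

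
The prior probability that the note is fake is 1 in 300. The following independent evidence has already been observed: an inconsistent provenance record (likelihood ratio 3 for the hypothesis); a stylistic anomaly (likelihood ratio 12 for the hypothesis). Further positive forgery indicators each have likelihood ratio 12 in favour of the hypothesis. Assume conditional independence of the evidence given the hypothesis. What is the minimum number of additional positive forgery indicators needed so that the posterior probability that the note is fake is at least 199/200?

Prior odds = (1/300)/(299/300) = 1/299.
Combined Bayes factor of the evidence already in hand = 3 × 12 = 36.
Odds after that evidence = (1/299) × 36 = 36/299.
Target odds = 0.995/0.005 = 199.
Need 12ⁿ ≥ 199 ÷ (36/299) = 59501/36.
12² = 144 falls short of 59501/36 but 12³ = 1728 reaches it, so n = 3.

3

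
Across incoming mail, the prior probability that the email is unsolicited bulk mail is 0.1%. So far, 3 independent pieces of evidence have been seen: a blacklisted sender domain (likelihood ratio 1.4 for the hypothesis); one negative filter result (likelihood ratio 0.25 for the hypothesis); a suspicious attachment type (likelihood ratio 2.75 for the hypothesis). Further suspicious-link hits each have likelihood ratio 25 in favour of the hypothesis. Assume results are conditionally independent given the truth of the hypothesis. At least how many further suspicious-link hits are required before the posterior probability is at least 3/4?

3

Prior odds = 0.001/0.999 = 1/999.
Combined Bayes factor of the evidence already in hand = 1.4 × 0.25 × 2.75 = 0.9625.
Odds after that evidence = (1/999) × 0.9625 = 77/79920.
Target odds = 0.75/0.25 = 3.
Need 25ⁿ ≥ 3 ÷ (77/79920) = 239760/77.
25² = 625 falls short of 239760/77 but 25³ = 15625 reaches it, so n = 3.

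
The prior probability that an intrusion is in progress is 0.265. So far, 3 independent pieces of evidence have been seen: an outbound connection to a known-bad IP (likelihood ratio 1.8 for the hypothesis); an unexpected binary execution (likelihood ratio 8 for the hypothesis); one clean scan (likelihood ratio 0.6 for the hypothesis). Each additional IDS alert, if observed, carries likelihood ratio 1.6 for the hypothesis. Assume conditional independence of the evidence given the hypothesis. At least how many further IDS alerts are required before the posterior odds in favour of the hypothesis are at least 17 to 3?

2

Prior odds = 0.265/0.735 = 53/147.
Combined Bayes factor of the evidence already in hand = 1.8 × 8 × 0.6 = 8.64.
Odds after that evidence = (53/147) × 8.64 = 3816/1225.
Target odds = 17/3.
Need 1.6ⁿ ≥ 17/3 ÷ (3816/1225) = 20825/11448.
1.6¹ = 1.6 falls short of 20825/11448 but 1.6² = 2.56 reaches it, so n = 2.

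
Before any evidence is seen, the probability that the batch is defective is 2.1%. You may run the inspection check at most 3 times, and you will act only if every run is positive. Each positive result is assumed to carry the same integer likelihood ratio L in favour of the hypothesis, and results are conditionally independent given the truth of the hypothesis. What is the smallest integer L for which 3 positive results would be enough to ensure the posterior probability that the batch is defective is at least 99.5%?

Prior odds = 0.021/0.979 = 21/979.
Target odds = 0.995/0.005 = 199.
Need L³ ≥ 199 ÷ (21/979) = 194821/21.
21³ = 9261 < 194821/21 ≤ 10648 = 22³, so L = 22.

22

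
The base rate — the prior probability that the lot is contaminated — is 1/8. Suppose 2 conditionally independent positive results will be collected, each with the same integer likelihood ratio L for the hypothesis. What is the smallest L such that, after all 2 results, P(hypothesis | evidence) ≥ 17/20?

Prior odds = 0.125/0.875 = 1/7.
Target odds = 0.85/0.15 = 17/3.
Need L² ≥ 17/3 ÷ (1/7) = 119/3.
6² = 36 < 119/3 ≤ 49 = 7², so L = 7.

7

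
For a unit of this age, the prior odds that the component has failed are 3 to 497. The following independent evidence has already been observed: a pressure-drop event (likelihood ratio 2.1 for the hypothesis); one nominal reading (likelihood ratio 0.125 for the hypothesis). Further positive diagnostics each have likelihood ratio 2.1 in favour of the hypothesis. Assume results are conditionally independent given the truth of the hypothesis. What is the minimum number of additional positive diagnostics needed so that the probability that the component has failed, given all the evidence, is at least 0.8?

11

Prior odds = 3/497.
Combined Bayes factor of the evidence already in hand = 2.1 × 0.125 = 0.2625.
Odds after that evidence = (3/497) × 0.2625 = 9/5680.
Target odds = 0.8/0.2 = 4.
Need 2.1ⁿ ≥ 4 ÷ (9/5680) = 22720/9.
2.1¹⁰ ≈1667.99 falls short of 22720/9 but 2.1¹¹ ≈3502.78 reaches it, so n = 11.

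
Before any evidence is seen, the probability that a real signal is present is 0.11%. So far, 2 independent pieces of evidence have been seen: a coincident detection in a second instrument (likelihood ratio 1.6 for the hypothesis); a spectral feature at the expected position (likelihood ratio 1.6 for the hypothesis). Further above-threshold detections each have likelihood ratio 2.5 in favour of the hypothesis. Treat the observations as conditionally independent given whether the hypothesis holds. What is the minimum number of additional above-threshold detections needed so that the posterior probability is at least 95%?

10

Prior odds = 0.0011/0.9989 = 11/9989.
Combined Bayes factor of the evidence already in hand = 1.6 × 1.6 = 2.56.
Odds after that evidence = (11/9989) × 2.56 = 704/249725.
Target odds = 0.95/0.05 = 19.
Need 2.5ⁿ ≥ 19 ÷ (704/249725) = 4744775/704.
2.5⁹ = 1953125/512 falls short of 4744775/704 but 2.5¹⁰ = 9765625/1024 reaches it, so n = 10.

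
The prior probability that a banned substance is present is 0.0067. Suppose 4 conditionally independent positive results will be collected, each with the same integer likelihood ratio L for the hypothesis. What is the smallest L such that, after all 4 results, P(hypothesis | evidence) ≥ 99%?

Prior odds = 0.0067/0.9933 = 67/9933.
Target odds = 0.99/0.01 = 99.
Need L⁴ ≥ 99 ÷ (67/9933) = 983367/67.
11⁴ = 14641 < 983367/67 ≤ 20736 = 12⁴, so L = 12.

12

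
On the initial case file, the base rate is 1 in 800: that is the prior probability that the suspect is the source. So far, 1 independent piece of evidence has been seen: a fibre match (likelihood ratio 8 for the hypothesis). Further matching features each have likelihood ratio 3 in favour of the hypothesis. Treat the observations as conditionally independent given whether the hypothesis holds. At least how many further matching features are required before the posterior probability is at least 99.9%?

Prior odds = 0.00125/0.99875 = 1/799.
Bayes factor of the evidence already in hand = 8.
Odds after that evidence = (1/799) × 8 = 8/799.
Target odds = 0.999/0.001 = 999.
Need 3ⁿ ≥ 999 ÷ (8/799) = 99775.125.
3¹⁰ = 59049 falls short of 99775.125 but 3¹¹ = 177147 reaches it, so n = 11.

11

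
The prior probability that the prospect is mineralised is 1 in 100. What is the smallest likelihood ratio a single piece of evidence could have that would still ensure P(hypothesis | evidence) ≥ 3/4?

297

Prior odds = 0.01/0.99 = 1/99.
Target odds = 0.75/0.25 = 3.
Required Bayes factor = 3 ÷ (1/99) = 297.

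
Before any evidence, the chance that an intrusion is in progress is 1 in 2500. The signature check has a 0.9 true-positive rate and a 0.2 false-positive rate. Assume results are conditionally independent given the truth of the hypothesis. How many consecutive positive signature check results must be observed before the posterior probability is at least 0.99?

9

Prior odds = 0.0004/0.9996 = 1/2499.
Likelihood ratio of a positive result = 0.9/0.2 = 4.5.
Target odds: 0.99 ÷ 0.01 = 99.
Need (1/2499) × 4.5ⁿ ≥ 99, i.e. 4.5ⁿ ≥ 247401.
4.5⁸ = 43046721/256 falls short of 247401 but 4.5⁹ = 387420489/512 reaches it, so n = 9.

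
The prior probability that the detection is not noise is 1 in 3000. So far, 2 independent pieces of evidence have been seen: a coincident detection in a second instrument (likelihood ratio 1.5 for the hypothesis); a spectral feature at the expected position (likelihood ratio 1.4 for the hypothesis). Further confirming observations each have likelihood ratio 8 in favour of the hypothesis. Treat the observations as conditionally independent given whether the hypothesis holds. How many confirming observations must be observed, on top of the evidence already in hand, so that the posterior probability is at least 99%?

Prior odds = (1/3000)/(2999/3000) = 1/2999.
Combined Bayes factor of the evidence already in hand = 1.5 × 1.4 = 2.1.
Odds after that evidence = (1/2999) × 2.1 = 21/29990.
Target odds = 0.99/0.01 = 99.
Need 8ⁿ ≥ 99 ÷ (21/29990) = 989670/7.
8⁵ = 32768 falls short of 989670/7 but 8⁶ = 262144 reaches it, so n = 6.

6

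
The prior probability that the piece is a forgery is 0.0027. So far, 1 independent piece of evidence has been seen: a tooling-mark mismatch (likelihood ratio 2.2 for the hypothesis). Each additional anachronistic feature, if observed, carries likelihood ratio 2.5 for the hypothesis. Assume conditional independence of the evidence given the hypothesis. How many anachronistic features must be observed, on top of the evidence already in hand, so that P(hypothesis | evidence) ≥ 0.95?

Prior odds = 0.0027/0.9973 = 27/9973.
Bayes factor of the evidence already in hand = 2.2.
Odds after that evidence = (27/9973) × 2.2 = 297/49865.
Target odds = 0.95/0.05 = 19.
Need 2.5ⁿ ≥ 19 ÷ (297/49865) = 947435/297.
2.5⁸ = 390625/256 falls short of 947435/297 but 2.5⁹ = 1953125/512 reaches it, so n = 9.

9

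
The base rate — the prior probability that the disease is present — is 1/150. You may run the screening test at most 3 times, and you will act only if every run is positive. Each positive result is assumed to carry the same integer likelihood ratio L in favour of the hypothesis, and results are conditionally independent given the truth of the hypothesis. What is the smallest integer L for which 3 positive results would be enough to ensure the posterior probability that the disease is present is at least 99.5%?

Prior odds = (1/150)/(149/150) = 1/149.
Target odds = 0.995/0.005 = 199.
Need L³ ≥ 199 ÷ (1/149) = 29651.
30³ = 27000 < 29651 ≤ 29791 = 31³, so L = 31.

31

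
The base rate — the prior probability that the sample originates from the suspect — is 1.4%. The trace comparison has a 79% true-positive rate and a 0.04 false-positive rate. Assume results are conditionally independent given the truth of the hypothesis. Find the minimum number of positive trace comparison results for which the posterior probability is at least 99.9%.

4

Prior odds: 0.014 ÷ 0.986 = 7/493.
Likelihood ratio of a positive result = 0.79/0.04 = 19.75.
Target posterior odds = 0.999/0.001 = 999.
Require 19.75ⁿ ≥ 999 ÷ (7/493) = 492507/7.
19.75³ = 7703.734375 falls short of 492507/7 but 19.75⁴ = 38950081/256 reaches it, so n = 4.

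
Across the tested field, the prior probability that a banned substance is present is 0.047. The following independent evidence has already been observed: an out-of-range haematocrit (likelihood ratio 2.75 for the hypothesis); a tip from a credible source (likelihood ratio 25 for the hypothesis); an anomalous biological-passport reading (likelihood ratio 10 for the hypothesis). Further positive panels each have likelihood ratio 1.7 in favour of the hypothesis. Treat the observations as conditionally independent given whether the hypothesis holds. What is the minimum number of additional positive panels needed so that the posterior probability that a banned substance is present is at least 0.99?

Prior odds = 0.047/0.953 = 47/953.
Combined Bayes factor of the evidence already in hand = 2.75 × 25 × 10 = 687.5.
Odds after that evidence = (47/953) × 687.5 = 64625/1906.
Target odds = 0.99/0.01 = 99.
Need 1.7ⁿ ≥ 99 ÷ (64625/1906) = 17154/5875.
1.7² = 2.89 falls short of 17154/5875 but 1.7³ = 4.913 reaches it, so n = 3.

3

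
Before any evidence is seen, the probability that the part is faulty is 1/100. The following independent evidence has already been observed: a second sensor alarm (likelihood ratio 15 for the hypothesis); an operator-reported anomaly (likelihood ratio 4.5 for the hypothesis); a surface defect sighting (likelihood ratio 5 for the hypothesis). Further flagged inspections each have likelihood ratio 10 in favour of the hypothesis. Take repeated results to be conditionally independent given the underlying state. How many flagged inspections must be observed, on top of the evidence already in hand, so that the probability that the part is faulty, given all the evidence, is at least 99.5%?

Prior odds = 0.01/0.99 = 1/99.
Combined Bayes factor of the evidence already in hand = 15 × 4.5 × 5 = 337.5.
Odds after that evidence = (1/99) × 337.5 = 75/22.
Target odds = 0.995/0.005 = 199.
Need 10ⁿ ≥ 199 ÷ (75/22) = 4378/75.
10¹ = 10 falls short of 4378/75 but 10² = 100 reaches it, so n = 2.

2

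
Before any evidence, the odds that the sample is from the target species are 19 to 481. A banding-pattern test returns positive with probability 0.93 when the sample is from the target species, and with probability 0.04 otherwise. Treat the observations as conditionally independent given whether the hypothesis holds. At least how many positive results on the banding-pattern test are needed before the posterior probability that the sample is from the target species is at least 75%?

Prior odds = 19/481.
Likelihood ratio of a positive result = 0.93/0.04 = 23.25.
Target odds: 0.75 ÷ 0.25 = 3.
Need (19/481) × 23.25ⁿ ≥ 3, i.e. 23.25ⁿ ≥ 1443/19.
23.25¹ = 23.25 falls short of 1443/19 but 23.25² = 540.5625 reaches it, so n = 2.

2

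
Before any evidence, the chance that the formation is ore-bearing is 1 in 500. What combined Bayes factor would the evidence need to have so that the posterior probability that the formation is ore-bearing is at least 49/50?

Prior odds = 0.002/0.998 = 1/499.
Target odds = 0.98/0.02 = 49.
Required Bayes factor = 49 ÷ (1/499) = 24451.

24451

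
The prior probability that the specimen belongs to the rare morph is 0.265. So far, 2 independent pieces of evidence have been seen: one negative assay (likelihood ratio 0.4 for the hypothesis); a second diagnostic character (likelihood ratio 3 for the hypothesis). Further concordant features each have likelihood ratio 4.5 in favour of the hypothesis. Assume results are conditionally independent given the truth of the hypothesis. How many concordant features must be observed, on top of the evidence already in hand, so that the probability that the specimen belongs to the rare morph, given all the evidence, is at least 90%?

3

Prior odds = 0.265/0.735 = 53/147.
Combined Bayes factor of the evidence already in hand = 0.4 × 3 = 1.2.
Odds after that evidence = (53/147) × 1.2 = 106/245.
Target odds = 0.9/0.1 = 9.
Need 4.5ⁿ ≥ 9 ÷ (106/245) = 2205/106.
4.5² = 20.25 falls short of 2205/106 but 4.5³ = 91.125 reaches it, so n = 3.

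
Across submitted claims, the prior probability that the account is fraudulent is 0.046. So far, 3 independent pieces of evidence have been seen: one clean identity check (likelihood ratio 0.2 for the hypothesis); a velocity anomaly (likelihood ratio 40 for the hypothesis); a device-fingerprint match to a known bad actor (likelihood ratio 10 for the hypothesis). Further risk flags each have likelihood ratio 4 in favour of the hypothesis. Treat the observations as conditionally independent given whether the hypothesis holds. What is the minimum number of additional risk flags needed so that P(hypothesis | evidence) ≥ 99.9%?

Prior odds = 0.046/0.954 = 23/477.
Combined Bayes factor of the evidence already in hand = 0.2 × 40 × 10 = 80.
Odds after that evidence = (23/477) × 80 = 1840/477.
Target odds = 0.999/0.001 = 999.
Need 4ⁿ ≥ 999 ÷ (1840/477) = 476523/1840.
4⁴ = 256 falls short of 476523/1840 but 4⁵ = 1024 reaches it, so n = 5.

5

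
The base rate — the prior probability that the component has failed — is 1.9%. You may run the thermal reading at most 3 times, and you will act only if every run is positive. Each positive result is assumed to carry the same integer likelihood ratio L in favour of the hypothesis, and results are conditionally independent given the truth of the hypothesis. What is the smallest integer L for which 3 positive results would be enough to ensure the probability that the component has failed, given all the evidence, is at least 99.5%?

22

Prior odds = 0.019/0.981 = 19/981.
Target odds = 0.995/0.005 = 199.
Need L³ ≥ 199 ÷ (19/981) = 195219/19.
21³ = 9261 < 195219/19 ≤ 10648 = 22³, so L = 22.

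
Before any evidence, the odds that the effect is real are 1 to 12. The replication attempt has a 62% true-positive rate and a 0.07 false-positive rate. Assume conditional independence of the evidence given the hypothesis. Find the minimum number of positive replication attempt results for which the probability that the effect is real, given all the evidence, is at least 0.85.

Prior odds = 1/12.
Likelihood ratio of a positive result = 0.62/0.07 = 62/7.
Target odds: 0.85 ÷ 0.15 = 17/3.
Need (1/12) × (62/7)ⁿ ≥ 17/3, i.e. (62/7)ⁿ ≥ 68.
(62/7)¹ = 62/7 falls short of 68 but (62/7)² = 3844/49 reaches it, so n = 2.

2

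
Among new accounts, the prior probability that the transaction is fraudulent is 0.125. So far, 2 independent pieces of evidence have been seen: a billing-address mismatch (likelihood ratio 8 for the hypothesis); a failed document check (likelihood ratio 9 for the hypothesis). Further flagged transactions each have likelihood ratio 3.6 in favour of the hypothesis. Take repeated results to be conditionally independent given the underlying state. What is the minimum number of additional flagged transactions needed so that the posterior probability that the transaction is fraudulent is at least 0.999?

4

Prior odds = 0.125/0.875 = 1/7.
Combined Bayes factor of the evidence already in hand = 8 × 9 = 72.
Odds after that evidence = (1/7) × 72 = 72/7.
Target odds = 0.999/0.001 = 999.
Need 3.6ⁿ ≥ 999 ÷ (72/7) = 97.125.
3.6³ = 46.656 falls short of 97.125 but 3.6⁴ = 167.9616 reaches it, so n = 4.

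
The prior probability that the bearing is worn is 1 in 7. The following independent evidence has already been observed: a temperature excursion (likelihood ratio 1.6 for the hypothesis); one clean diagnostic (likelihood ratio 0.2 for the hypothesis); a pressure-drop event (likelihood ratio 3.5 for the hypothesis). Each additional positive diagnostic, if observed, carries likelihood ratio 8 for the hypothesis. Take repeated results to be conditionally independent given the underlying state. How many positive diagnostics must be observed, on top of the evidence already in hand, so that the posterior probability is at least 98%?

Prior odds = (1/7)/(6/7) = 1/6.
Combined Bayes factor of the evidence already in hand = 1.6 × 0.2 × 3.5 = 1.12.
Odds after that evidence = (1/6) × 1.12 = 14/75.
Target odds = 0.98/0.02 = 49.
Need 8ⁿ ≥ 49 ÷ (14/75) = 262.5.
8² = 64 falls short of 262.5 but 8³ = 512 reaches it, so n = 3.

3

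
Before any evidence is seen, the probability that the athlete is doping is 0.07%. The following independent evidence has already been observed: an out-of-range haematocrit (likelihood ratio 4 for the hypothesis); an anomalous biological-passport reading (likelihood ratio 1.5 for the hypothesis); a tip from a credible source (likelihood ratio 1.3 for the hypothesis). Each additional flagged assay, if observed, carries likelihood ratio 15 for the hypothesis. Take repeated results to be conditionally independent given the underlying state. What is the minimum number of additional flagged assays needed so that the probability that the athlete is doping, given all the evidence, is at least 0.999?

Prior odds = 0.0007/0.9993 = 7/9993.
Combined Bayes factor of the evidence already in hand = 4 × 1.5 × 1.3 = 7.8.
Odds after that evidence = (7/9993) × 7.8 = 91/16655.
Target odds = 0.999/0.001 = 999.
Need 15ⁿ ≥ 999 ÷ (91/16655) = 16638345/91.
15⁴ = 50625 falls short of 16638345/91 but 15⁵ = 759375 reaches it, so n = 5.

5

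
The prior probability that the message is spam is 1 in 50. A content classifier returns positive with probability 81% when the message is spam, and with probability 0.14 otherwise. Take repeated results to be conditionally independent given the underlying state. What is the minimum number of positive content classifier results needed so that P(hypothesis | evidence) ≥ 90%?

4

Prior odds: 0.02 ÷ 0.98 = 1/49.
Likelihood ratio of a positive result = 0.81/0.14 = 81/14.
Target odds: 0.9 ÷ 0.1 = 9.
Need (1/49) × (81/14)ⁿ ≥ 9, i.e. (81/14)ⁿ ≥ 441.
(81/14)³ = 531441/2744 falls short of 441 but (81/14)⁴ = 43046721/38416 reaches it, so n = 4.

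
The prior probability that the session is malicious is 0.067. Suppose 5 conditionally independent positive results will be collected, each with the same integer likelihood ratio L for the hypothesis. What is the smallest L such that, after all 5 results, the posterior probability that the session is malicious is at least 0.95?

Prior odds = 0.067/0.933 = 67/933.
Target odds = 0.95/0.05 = 19.
Need L⁵ ≥ 19 ÷ (67/933) = 17727/67.
3⁵ = 243 < 17727/67 ≤ 1024 = 4⁵, so L = 4.

4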